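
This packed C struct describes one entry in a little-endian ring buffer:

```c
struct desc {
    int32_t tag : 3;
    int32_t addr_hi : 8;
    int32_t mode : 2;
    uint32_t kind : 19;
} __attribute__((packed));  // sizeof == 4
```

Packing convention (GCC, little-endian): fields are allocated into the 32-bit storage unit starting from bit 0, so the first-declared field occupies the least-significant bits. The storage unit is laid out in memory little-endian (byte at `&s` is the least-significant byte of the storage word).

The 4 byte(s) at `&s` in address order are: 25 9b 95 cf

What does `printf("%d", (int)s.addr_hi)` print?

[0]=0x25 [1]=0x9b [2]=0x95 [3]=0xcf (little-endian) → word 0xcf959b25
tag [0+:3] = (word>>0) & 0x7 = 5
addr_hi [3+:8] = (word>>3) & 0xff = 100  ←
mode [11+:2] = (word>>11) & 0x3 = 3
kind [13+:19] = (word>>13) & 0x7ffff = 425132
addr_hi signed 8b, MSB=0: value = 100

100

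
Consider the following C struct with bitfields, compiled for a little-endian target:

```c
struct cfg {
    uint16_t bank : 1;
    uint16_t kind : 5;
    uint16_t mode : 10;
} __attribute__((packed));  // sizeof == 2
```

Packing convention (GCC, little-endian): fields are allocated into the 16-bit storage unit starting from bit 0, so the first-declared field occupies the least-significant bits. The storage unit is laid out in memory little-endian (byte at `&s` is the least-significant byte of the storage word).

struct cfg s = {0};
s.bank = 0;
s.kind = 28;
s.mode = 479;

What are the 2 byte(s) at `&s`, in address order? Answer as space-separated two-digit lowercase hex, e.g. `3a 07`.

f8 77

bank (1b) val=0 bits=0x0 at bit 0: 0x0000
kind (5b) val=28 bits=0x1c at bit 1: 0x0038
mode (10b) val=479 bits=0x1df at bit 6: 0x77f8
word = 0x77f8 → little-endian bytes:
  [0]=0xf8  [1]=0x77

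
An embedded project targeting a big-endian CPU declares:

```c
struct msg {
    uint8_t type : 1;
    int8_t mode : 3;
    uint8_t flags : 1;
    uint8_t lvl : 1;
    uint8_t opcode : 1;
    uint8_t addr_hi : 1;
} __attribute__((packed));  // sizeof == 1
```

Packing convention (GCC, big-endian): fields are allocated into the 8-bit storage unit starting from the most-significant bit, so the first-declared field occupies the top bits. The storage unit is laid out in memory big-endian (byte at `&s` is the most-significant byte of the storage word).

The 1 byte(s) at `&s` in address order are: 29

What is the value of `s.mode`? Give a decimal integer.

[0]=0x29 (big-endian) → word 0x29
type [7+:1] = (word>>7) & 0x1 = 0
mode [4+:3] = (word>>4) & 0x7 = 2  ←
flags [3+:1] = (word>>3) & 0x1 = 1
lvl [2+:1] = (word>>2) & 0x1 = 0
opcode [1+:1] = (word>>1) & 0x1 = 0
addr_hi [0+:1] = (word>>0) & 0x1 = 1
mode signed 3b, MSB=0: value = 2

2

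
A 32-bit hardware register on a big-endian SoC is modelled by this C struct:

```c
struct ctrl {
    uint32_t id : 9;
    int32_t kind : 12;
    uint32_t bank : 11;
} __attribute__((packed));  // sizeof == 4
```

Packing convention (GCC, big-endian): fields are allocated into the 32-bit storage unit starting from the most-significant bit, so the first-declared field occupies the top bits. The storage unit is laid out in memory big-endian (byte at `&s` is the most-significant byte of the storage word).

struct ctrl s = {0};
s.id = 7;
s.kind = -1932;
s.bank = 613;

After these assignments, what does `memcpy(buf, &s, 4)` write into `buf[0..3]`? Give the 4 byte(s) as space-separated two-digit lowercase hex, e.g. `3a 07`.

03 c3 a2 65

id:9 = 7 → 0x7 << 23 → word 0x03800000
kind:12 = -1932 → 0x874 << 11 → word 0x03c3a000
bank:11 = 613 → 0x265 << 0 → word 0x03c3a265
word = 0x03c3a265 → big-endian bytes:
  [0]=0x03  [1]=0xc3  [2]=0xa2  [3]=0x65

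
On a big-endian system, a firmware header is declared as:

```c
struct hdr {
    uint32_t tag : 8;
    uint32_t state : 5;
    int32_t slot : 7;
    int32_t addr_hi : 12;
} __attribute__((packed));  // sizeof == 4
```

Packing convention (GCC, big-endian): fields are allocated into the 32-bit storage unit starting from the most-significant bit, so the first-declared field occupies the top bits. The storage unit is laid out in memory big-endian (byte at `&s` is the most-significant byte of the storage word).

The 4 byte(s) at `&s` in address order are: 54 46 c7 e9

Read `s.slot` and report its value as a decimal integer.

[0]=0x54 [1]=0x46 [2]=0xc7 [3]=0xe9 (big-endian) → word 0x5446c7e9
tag [24+:8] = (word>>24) & 0xff = 84
state [19+:5] = (word>>19) & 0x1f = 8
slot [12+:7] = (word>>12) & 0x7f = 108  ←
addr_hi [0+:12] = (word>>0) & 0xfff = 2025
slot signed 7b, MSB=1: 108 - 128 = -20

-20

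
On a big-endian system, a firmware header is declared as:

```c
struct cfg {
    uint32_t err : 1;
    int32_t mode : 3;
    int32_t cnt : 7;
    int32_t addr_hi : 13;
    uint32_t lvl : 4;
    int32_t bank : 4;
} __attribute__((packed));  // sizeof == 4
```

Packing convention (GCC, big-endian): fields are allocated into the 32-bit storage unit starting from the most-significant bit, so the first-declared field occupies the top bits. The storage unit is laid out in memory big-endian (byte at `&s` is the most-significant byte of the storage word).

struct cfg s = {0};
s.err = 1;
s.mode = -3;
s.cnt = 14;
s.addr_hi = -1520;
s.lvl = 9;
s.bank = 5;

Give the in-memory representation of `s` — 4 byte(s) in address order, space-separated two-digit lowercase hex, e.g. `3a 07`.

err:1 = 1 → 0x1 << 31 → word 0x80000000
mode:3 = -3 → 0x5 << 28 → word 0xd0000000
cnt:7 = 14 → 0xe << 21 → word 0xd1c00000
addr_hi:13 = -1520 → 0x1a10 << 8 → word 0xd1da1000
lvl:4 = 9 → 0x9 << 4 → word 0xd1da1090
bank:4 = 5 → 0x5 << 0 → word 0xd1da1095
word = 0xd1da1095 → big-endian bytes:
  [0]=0xd1  [1]=0xda  [2]=0x10  [3]=0x95

d1 da 10 95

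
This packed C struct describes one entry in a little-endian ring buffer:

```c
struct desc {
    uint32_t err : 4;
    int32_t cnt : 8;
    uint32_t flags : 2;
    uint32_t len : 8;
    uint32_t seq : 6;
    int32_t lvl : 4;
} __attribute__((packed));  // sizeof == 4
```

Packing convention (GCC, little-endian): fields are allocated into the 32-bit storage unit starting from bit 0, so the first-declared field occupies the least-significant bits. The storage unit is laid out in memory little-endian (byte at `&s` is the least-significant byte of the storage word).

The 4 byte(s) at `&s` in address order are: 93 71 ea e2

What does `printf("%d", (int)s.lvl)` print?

[0]=0x93 [1]=0x71 [2]=0xea [3]=0xe2 (little-endian) → word 0xe2ea7193
err [0+:4] = (word>>0) & 0xf = 3
cnt [4+:8] = (word>>4) & 0xff = 25
flags [12+:2] = (word>>12) & 0x3 = 3
len [14+:8] = (word>>14) & 0xff = 169
seq [22+:6] = (word>>22) & 0x3f = 11
lvl [28+:4] = (word>>28) & 0xf = 14  ←
lvl signed 4b, MSB=1: 14 - 16 = -2

-2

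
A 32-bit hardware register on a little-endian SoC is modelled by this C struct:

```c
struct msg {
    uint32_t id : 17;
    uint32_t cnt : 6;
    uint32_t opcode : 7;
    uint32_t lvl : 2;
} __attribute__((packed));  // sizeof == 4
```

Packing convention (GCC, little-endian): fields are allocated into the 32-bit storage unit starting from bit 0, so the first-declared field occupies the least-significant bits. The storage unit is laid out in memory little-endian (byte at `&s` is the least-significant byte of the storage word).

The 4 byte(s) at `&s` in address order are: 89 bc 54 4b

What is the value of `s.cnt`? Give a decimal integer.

42

[0]=0x89 [1]=0xbc [2]=0x54 [3]=0x4b (little-endian) → word 0x4b54bc89
id:17 @ bit 0 → (0x4b54bc89>>0)&0x1ffff = 0xbc89
cnt:6 @ bit 17 → (0x4b54bc89>>17)&0x3f = 0x2a  ←
opcode:7 @ bit 23 → (0x4b54bc89>>23)&0x7f = 0x16
lvl:2 @ bit 30 → (0x4b54bc89>>30)&0x3 = 0x1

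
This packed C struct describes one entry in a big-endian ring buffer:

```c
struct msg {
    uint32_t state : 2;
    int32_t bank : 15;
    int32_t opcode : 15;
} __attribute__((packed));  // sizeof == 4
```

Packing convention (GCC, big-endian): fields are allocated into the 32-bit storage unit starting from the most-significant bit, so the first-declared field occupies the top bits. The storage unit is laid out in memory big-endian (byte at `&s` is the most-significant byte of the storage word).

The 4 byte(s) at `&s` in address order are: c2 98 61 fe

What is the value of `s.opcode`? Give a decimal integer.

[0]=0xc2 [1]=0x98 [2]=0x61 [3]=0xfe (big-endian) → word 0xc29861fe
state [30+:2] = (word>>30) & 0x3 = 3
bank [15+:15] = (word>>15) & 0x7fff = 1328
opcode [0+:15] = (word>>0) & 0x7fff = 25086  ←
opcode signed 15b, MSB=1: 25086 - 32768 = -7682

-7682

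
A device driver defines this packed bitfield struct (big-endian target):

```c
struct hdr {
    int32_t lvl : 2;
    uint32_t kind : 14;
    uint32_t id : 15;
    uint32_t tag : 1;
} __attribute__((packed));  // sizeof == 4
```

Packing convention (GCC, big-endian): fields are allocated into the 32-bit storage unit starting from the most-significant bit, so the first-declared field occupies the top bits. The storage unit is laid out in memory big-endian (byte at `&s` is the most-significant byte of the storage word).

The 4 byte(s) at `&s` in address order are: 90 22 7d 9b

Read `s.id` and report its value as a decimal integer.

16077

[0]=0x90 [1]=0x22 [2]=0x7d [3]=0x9b (big-endian) → word 0x90227d9b
lvl:2 @ bit 30 → (0x90227d9b>>30)&0x3 = 0x2
kind:14 @ bit 16 → (0x90227d9b>>16)&0x3fff = 0x1022
id:15 @ bit 1 → (0x90227d9b>>1)&0x7fff = 0x3ecd  ←
tag:1 @ bit 0 → (0x90227d9b>>0)&0x1 = 0x1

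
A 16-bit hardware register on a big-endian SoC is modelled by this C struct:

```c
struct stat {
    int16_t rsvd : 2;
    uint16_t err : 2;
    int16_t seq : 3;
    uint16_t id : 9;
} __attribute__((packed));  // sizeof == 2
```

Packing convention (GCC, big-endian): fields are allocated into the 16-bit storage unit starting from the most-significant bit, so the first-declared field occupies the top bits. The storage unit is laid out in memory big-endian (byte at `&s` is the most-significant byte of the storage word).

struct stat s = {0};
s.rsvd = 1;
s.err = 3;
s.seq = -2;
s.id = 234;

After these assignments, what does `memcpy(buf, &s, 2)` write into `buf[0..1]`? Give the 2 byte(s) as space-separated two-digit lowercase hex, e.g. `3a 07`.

7c ea

[14+:2] rsvd=1 & 0x3 = 0x1; word=0x4000
[12+:2] err=3 & 0x3 = 0x3; word=0x7000
[9+:3] seq=-2 & 0x7 = 0x6; word=0x7c00
[0+:9] id=234 & 0x1ff = 0xea; word=0x7cea
word = 0x7cea → big-endian bytes:
  [0]=0x7c  [1]=0xea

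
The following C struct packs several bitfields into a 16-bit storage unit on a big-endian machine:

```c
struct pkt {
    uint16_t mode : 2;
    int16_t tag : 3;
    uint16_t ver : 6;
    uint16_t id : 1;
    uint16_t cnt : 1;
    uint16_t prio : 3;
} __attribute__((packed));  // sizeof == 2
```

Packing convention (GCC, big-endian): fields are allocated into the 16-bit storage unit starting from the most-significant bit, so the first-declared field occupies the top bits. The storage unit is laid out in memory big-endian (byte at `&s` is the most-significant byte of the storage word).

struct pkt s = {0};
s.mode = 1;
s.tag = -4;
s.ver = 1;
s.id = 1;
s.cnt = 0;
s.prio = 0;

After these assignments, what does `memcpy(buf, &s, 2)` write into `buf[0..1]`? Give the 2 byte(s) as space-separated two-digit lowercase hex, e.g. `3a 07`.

60 30

mode:2 = 1 → 0x1 << 14 → word 0x4000
tag:3 = -4 → 0x4 << 11 → word 0x6000
ver:6 = 1 → 0x1 << 5 → word 0x6020
id:1 = 1 → 0x1 << 4 → word 0x6030
cnt:1 = 0 → 0x0 << 3 → word 0x6030
prio:3 = 0 → 0x0 << 0 → word 0x6030
word = 0x6030 → big-endian bytes:
  [0]=0x60  [1]=0x30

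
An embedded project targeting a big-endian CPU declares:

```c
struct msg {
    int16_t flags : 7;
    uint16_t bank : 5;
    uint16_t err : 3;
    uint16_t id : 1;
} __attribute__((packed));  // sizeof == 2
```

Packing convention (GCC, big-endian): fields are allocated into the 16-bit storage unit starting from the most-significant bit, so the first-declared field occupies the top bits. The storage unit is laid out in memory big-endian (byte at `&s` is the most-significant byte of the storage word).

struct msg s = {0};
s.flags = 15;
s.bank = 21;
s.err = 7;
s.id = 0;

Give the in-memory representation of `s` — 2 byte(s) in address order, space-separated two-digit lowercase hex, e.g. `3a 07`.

[9+:7] flags=15 & 0x7f = 0xf; word=0x1e00
[4+:5] bank=21 & 0x1f = 0x15; word=0x1f50
[1+:3] err=7 & 0x7 = 0x7; word=0x1f5e
[0+:1] id=0 & 0x1 = 0x0; word=0x1f5e
word = 0x1f5e → big-endian bytes:
  [0]=0x1f  [1]=0x5e

1f 5e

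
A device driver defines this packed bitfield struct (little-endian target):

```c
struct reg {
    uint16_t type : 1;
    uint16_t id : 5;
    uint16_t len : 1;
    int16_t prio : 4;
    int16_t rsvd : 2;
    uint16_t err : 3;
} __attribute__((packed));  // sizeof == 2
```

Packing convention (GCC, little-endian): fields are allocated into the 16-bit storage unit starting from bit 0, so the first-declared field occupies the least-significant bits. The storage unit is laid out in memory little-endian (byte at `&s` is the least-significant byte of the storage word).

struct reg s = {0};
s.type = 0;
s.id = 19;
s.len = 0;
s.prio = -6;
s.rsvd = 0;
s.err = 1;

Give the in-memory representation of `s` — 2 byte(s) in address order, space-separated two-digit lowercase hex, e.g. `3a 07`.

type:1 = 0 → 0x0 << 0 → word 0x0000
id:5 = 19 → 0x13 << 1 → word 0x0026
len:1 = 0 → 0x0 << 6 → word 0x0026
prio:4 = -6 → 0xa << 7 → word 0x0526
rsvd:2 = 0 → 0x0 << 11 → word 0x0526
err:3 = 1 → 0x1 << 13 → word 0x2526
word = 0x2526 → little-endian bytes:
  [0]=0x26  [1]=0x25

26 25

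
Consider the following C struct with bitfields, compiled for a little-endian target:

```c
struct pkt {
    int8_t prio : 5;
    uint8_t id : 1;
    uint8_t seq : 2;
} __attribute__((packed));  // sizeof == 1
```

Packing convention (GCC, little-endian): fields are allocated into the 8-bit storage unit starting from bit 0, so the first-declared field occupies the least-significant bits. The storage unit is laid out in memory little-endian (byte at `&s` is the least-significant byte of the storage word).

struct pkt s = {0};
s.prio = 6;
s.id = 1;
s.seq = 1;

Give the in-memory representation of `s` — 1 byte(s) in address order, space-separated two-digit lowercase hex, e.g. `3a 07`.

66

[0+:5] prio=6 & 0x1f = 0x6; word=0x06
[5+:1] id=1 & 0x1 = 0x1; word=0x26
[6+:2] seq=1 & 0x3 = 0x1; word=0x66
word = 0x66 → little-endian bytes:
  [0]=0x66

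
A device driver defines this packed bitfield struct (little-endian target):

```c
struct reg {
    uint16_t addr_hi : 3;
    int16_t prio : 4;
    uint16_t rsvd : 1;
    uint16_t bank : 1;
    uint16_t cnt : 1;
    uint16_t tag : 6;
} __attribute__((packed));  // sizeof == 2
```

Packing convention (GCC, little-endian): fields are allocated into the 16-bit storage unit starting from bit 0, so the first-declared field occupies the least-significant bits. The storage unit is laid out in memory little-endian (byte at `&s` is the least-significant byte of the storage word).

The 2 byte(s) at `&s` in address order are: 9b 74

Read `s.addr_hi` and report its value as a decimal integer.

3

[0]=0x9b [1]=0x74 (little-endian) → word 0x749b
addr_hi:3 @ bit 0 → (0x749b>>0)&0x7 = 0x3  ←
prio:4 @ bit 3 → (0x749b>>3)&0xf = 0x3
rsvd:1 @ bit 7 → (0x749b>>7)&0x1 = 0x1
bank:1 @ bit 8 → (0x749b>>8)&0x1 = 0x0
cnt:1 @ bit 9 → (0x749b>>9)&0x1 = 0x0
tag:6 @ bit 10 → (0x749b>>10)&0x3f = 0x1d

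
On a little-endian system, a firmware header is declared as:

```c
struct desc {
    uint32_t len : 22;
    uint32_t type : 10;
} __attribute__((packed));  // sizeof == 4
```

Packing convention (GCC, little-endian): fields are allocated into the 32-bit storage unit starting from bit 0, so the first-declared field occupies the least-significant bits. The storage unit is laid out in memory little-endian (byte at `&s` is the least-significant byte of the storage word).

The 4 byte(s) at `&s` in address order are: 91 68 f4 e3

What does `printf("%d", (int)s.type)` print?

911

[0]=0x91 [1]=0x68 [2]=0xf4 [3]=0xe3 (little-endian) → word 0xe3f46891
len:22 @ bit 0 → (0xe3f46891>>0)&0x3fffff = 0x346891
type:10 @ bit 22 → (0xe3f46891>>22)&0x3ff = 0x38f  ←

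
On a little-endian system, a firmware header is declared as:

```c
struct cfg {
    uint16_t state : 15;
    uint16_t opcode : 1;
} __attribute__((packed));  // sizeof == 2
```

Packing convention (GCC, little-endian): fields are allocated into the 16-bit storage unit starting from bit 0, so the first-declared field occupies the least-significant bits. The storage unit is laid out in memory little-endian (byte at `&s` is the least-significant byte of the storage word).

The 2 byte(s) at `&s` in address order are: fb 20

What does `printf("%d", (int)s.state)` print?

8443

[0]=0xfb [1]=0x20 (little-endian) → word 0x20fb
state:15 @ bit 0 → (0x20fb>>0)&0x7fff = 0x20fb  ←
opcode:1 @ bit 15 → (0x20fb>>15)&0x1 = 0x0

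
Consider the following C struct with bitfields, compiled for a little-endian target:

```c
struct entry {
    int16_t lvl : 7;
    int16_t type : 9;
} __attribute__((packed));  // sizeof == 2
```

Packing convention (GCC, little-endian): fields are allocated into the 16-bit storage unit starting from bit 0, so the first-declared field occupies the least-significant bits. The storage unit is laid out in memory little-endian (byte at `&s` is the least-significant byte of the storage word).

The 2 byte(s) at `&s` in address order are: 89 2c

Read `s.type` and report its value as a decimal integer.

89

[0]=0x89 [1]=0x2c (little-endian) → word 0x2c89
lvl:7 @ bit 0 → (0x2c89>>0)&0x7f = 0x9
type:9 @ bit 7 → (0x2c89>>7)&0x1ff = 0x59  ←
type signed 9b, MSB=0: value = 89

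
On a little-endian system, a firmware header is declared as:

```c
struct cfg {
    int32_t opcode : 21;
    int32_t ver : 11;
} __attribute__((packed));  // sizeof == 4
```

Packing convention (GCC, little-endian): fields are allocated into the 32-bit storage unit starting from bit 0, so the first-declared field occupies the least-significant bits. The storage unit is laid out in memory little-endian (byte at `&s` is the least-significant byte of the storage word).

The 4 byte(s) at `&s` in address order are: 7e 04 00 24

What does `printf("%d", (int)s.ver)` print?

[0]=0x7e [1]=0x04 [2]=0x00 [3]=0x24 (little-endian) → word 0x2400047e
opcode:21 @ bit 0 → (0x2400047e>>0)&0x1fffff = 0x47e
ver:11 @ bit 21 → (0x2400047e>>21)&0x7ff = 0x120  ←
ver signed 11b, MSB=0: value = 288

288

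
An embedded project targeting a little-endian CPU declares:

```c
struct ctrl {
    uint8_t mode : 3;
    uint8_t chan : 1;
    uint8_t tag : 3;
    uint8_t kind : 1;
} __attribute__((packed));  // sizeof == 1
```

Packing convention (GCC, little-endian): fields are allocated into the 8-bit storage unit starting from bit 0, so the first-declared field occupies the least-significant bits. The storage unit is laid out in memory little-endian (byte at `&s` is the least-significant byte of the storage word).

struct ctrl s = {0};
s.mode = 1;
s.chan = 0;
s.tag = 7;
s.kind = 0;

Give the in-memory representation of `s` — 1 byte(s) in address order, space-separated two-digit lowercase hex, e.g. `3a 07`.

71

mode (3b) val=1 bits=0x1 at bit 0: 0x01
chan (1b) val=0 bits=0x0 at bit 3: 0x01
tag (3b) val=7 bits=0x7 at bit 4: 0x71
kind (1b) val=0 bits=0x0 at bit 7: 0x71
word = 0x71 → little-endian bytes:
  [0]=0x71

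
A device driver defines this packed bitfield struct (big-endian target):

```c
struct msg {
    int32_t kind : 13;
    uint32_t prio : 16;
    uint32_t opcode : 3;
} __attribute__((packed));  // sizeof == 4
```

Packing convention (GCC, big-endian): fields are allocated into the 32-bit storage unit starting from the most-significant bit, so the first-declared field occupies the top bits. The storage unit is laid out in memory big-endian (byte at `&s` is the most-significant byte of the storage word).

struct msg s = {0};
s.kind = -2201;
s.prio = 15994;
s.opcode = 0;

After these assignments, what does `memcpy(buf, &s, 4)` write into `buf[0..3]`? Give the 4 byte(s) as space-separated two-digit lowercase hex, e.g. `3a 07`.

[19+:13] kind=-2201 & 0x1fff = 0x1767; word=0xbb380000
[3+:16] prio=15994 & 0xffff = 0x3e7a; word=0xbb39f3d0
[0+:3] opcode=0 & 0x7 = 0x0; word=0xbb39f3d0
word = 0xbb39f3d0 → big-endian bytes:
  [0]=0xbb  [1]=0x39  [2]=0xf3  [3]=0xd0

bb 39 f3 d0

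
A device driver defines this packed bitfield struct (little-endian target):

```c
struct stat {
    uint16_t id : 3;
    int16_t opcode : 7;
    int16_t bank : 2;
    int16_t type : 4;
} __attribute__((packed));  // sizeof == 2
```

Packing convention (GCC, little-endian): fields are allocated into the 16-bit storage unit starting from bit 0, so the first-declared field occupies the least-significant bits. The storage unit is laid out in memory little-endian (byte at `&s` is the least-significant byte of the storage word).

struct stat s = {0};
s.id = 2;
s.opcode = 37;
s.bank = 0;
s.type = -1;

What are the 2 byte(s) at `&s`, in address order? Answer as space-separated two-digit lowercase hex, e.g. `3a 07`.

2a f1

id (3b) val=2 bits=0x2 at bit 0: 0x0002
opcode (7b) val=37 bits=0x25 at bit 3: 0x012a
bank (2b) val=0 bits=0x0 at bit 10: 0x012a
type (4b) val=-1 bits=0xf at bit 12: 0xf12a
word = 0xf12a → little-endian bytes:
  [0]=0x2a  [1]=0xf1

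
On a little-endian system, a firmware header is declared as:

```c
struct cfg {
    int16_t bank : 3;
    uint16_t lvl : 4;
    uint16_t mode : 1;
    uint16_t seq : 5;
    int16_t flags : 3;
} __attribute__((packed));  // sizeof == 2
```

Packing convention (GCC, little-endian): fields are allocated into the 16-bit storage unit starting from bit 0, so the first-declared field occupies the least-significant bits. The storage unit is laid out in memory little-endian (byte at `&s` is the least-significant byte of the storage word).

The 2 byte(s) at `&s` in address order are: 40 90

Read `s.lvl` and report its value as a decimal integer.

[0]=0x40 [1]=0x90 (little-endian) → word 0x9040
bank [0+:3] = (word>>0) & 0x7 = 0
lvl [3+:4] = (word>>3) & 0xf = 8  ←
mode [7+:1] = (word>>7) & 0x1 = 0
seq [8+:5] = (word>>8) & 0x1f = 16
flags [13+:3] = (word>>13) & 0x7 = 4

8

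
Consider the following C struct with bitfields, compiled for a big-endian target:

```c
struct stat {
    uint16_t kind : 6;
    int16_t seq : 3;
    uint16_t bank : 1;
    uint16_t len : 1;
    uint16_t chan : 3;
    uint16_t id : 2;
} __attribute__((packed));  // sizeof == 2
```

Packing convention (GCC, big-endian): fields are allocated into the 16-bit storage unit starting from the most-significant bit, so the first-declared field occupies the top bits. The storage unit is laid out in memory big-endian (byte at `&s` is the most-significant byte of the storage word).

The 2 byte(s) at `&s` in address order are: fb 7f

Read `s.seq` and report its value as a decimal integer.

-2

[0]=0xfb [1]=0x7f (big-endian) → word 0xfb7f
kind:6 @ bit 10 → (0xfb7f>>10)&0x3f = 0x3e
seq:3 @ bit 7 → (0xfb7f>>7)&0x7 = 0x6  ←
bank:1 @ bit 6 → (0xfb7f>>6)&0x1 = 0x1
len:1 @ bit 5 → (0xfb7f>>5)&0x1 = 0x1
chan:3 @ bit 2 → (0xfb7f>>2)&0x7 = 0x7
id:2 @ bit 0 → (0xfb7f>>0)&0x3 = 0x3
seq signed 3b, MSB=1: 6 - 8 = -2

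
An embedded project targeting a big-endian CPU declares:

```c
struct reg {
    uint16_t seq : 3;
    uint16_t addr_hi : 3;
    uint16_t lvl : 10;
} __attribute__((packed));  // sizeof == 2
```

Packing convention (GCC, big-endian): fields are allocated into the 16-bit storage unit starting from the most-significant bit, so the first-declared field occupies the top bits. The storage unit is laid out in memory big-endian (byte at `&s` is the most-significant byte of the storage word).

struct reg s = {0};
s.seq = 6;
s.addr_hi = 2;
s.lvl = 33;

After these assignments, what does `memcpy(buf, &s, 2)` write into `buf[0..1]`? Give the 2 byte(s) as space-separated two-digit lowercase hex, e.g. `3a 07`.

c8 21

seq:3 = 6 → 0x6 << 13 → word 0xc000
addr_hi:3 = 2 → 0x2 << 10 → word 0xc800
lvl:10 = 33 → 0x21 << 0 → word 0xc821
word = 0xc821 → big-endian bytes:
  [0]=0xc8  [1]=0x21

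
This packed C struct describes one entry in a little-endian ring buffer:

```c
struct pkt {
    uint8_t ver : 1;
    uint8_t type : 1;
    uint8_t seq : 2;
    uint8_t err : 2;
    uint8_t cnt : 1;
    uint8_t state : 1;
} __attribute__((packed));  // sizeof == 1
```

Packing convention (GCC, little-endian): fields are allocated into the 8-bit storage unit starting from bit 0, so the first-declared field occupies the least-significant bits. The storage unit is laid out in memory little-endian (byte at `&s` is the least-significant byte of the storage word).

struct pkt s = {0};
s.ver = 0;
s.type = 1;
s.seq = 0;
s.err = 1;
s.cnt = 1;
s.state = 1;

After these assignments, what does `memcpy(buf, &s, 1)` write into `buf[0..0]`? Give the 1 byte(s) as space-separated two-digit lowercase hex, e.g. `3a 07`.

d2

ver:1 = 0 → 0x0 << 0 → word 0x00
type:1 = 1 → 0x1 << 1 → word 0x02
seq:2 = 0 → 0x0 << 2 → word 0x02
err:2 = 1 → 0x1 << 4 → word 0x12
cnt:1 = 1 → 0x1 << 6 → word 0x52
state:1 = 1 → 0x1 << 7 → word 0xd2
word = 0xd2 → little-endian bytes:
  [0]=0xd2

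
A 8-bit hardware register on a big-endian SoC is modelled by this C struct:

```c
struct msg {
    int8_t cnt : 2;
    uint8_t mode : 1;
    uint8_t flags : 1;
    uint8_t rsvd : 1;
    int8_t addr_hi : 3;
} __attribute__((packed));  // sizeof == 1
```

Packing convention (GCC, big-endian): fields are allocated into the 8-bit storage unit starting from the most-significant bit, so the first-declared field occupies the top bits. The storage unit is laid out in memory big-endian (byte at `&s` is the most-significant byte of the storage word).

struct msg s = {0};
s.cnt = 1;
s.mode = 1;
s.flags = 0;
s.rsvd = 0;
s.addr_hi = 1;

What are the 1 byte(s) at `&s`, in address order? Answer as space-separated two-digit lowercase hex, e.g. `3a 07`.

61

[6+:2] cnt=1 & 0x3 = 0x1; word=0x40
[5+:1] mode=1 & 0x1 = 0x1; word=0x60
[4+:1] flags=0 & 0x1 = 0x0; word=0x60
[3+:1] rsvd=0 & 0x1 = 0x0; word=0x60
[0+:3] addr_hi=1 & 0x7 = 0x1; word=0x61
word = 0x61 → big-endian bytes:
  [0]=0x61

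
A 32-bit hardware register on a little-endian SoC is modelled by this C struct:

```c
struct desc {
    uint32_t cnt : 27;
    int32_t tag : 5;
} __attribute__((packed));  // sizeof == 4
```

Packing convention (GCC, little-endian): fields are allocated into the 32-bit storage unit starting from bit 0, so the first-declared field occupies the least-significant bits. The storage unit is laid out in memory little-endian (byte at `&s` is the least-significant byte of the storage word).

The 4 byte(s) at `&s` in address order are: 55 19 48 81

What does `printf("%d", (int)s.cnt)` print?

21502293

[0]=0x55 [1]=0x19 [2]=0x48 [3]=0x81 (little-endian) → word 0x81481955
cnt [0+:27] = (word>>0) & 0x7ffffff = 21502293  ←
tag [27+:5] = (word>>27) & 0x1f = 16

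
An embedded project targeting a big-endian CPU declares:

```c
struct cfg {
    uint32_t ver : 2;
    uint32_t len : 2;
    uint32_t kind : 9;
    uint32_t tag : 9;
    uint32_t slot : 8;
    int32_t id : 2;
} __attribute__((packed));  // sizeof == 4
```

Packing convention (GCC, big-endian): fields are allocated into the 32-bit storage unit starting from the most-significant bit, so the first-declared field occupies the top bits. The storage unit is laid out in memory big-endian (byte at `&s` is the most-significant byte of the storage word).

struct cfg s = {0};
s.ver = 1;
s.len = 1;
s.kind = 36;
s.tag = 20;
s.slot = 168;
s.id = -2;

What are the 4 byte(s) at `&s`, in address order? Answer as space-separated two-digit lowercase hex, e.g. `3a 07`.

51 20 52 a2

ver (2b) val=1 bits=0x1 at bit 30: 0x40000000
len (2b) val=1 bits=0x1 at bit 28: 0x50000000
kind (9b) val=36 bits=0x24 at bit 19: 0x51200000
tag (9b) val=20 bits=0x14 at bit 10: 0x51205000
slot (8b) val=168 bits=0xa8 at bit 2: 0x512052a0
id (2b) val=-2 bits=0x2 at bit 0: 0x512052a2
word = 0x512052a2 → big-endian bytes:
  [0]=0x51  [1]=0x20  [2]=0x52  [3]=0xa2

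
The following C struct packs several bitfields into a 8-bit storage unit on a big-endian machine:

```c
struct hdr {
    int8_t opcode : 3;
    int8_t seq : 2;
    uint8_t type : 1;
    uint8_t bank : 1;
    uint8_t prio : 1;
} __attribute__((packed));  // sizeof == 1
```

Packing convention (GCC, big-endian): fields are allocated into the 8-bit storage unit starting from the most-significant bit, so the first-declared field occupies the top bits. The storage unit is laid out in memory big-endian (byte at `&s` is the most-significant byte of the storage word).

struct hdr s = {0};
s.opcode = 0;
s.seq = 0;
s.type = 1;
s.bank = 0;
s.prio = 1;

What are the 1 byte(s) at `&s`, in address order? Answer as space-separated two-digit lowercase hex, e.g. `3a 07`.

opcode (3b) val=0 bits=0x0 at bit 5: 0x00
seq (2b) val=0 bits=0x0 at bit 3: 0x00
type (1b) val=1 bits=0x1 at bit 2: 0x04
bank (1b) val=0 bits=0x0 at bit 1: 0x04
prio (1b) val=1 bits=0x1 at bit 0: 0x05
word = 0x05 → big-endian bytes:
  [0]=0x05

05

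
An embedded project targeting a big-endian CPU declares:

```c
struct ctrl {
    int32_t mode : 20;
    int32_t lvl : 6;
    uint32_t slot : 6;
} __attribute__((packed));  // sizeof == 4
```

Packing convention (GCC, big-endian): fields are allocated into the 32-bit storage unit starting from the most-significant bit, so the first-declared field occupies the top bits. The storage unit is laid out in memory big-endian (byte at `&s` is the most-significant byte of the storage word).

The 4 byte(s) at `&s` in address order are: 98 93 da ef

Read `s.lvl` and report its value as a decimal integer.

[0]=0x98 [1]=0x93 [2]=0xda [3]=0xef (big-endian) → word 0x9893daef
mode [12+:20] = (word>>12) & 0xfffff = 624957
lvl [6+:6] = (word>>6) & 0x3f = 43  ←
slot [0+:6] = (word>>0) & 0x3f = 47
lvl signed 6b, MSB=1: 43 - 64 = -21

-21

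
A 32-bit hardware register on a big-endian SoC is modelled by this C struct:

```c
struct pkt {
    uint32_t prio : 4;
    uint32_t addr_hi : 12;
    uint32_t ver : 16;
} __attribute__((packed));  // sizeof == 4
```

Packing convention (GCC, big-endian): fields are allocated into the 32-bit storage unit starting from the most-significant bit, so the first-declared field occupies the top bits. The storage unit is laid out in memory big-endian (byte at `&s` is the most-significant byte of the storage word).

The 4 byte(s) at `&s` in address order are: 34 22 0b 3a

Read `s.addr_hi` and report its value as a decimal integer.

1058

[0]=0x34 [1]=0x22 [2]=0x0b [3]=0x3a (big-endian) → word 0x34220b3a
prio [28+:4] = (word>>28) & 0xf = 3
addr_hi [16+:12] = (word>>16) & 0xfff = 1058  ←
ver [0+:16] = (word>>0) & 0xffff = 2874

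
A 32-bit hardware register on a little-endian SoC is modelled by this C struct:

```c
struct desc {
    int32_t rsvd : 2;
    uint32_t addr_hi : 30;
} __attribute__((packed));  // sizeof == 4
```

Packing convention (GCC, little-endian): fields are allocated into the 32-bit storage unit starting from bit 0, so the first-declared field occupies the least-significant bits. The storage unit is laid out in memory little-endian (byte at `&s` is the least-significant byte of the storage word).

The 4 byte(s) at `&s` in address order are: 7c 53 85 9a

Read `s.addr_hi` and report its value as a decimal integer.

[0]=0x7c [1]=0x53 [2]=0x85 [3]=0x9a (little-endian) → word 0x9a85537c
rsvd [0+:2] = (word>>0) & 0x3 = 0
addr_hi [2+:30] = (word>>2) & 0x3fffffff = 648107231  ←

648107231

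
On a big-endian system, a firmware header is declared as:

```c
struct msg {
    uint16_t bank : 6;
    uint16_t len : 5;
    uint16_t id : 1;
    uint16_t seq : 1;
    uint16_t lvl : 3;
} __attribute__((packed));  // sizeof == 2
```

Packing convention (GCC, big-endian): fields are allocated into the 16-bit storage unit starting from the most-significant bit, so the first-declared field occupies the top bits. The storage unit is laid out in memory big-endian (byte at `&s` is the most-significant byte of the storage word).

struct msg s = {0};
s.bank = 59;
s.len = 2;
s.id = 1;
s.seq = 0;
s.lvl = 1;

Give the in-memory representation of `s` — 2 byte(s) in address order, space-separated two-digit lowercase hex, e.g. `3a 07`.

bank:6 = 59 → 0x3b << 10 → word 0xec00
len:5 = 2 → 0x2 << 5 → word 0xec40
id:1 = 1 → 0x1 << 4 → word 0xec50
seq:1 = 0 → 0x0 << 3 → word 0xec50
lvl:3 = 1 → 0x1 << 0 → word 0xec51
word = 0xec51 → big-endian bytes:
  [0]=0xec  [1]=0x51

ec 51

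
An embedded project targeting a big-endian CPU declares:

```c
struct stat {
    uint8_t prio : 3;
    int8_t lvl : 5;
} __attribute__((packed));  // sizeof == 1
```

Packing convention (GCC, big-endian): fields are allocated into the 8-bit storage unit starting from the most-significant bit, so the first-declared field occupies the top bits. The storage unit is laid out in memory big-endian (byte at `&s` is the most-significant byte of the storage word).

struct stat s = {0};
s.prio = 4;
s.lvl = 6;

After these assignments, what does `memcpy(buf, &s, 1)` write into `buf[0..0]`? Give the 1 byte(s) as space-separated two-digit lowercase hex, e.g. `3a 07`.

prio:3 = 4 → 0x4 << 5 → word 0x80
lvl:5 = 6 → 0x6 << 0 → word 0x86
word = 0x86 → big-endian bytes:
  [0]=0x86

86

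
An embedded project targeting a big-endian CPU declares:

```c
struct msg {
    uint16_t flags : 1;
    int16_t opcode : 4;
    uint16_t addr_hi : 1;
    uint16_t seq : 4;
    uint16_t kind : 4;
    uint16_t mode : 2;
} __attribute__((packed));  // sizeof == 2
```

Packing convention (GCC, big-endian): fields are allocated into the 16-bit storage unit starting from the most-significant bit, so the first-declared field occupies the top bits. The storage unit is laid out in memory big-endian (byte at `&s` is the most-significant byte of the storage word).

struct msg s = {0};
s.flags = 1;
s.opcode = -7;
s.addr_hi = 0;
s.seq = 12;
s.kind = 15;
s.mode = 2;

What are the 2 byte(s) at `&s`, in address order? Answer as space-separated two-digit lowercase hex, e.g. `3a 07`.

cb 3e

flags (1b) val=1 bits=0x1 at bit 15: 0x8000
opcode (4b) val=-7 bits=0x9 at bit 11: 0xc800
addr_hi (1b) val=0 bits=0x0 at bit 10: 0xc800
seq (4b) val=12 bits=0xc at bit 6: 0xcb00
kind (4b) val=15 bits=0xf at bit 2: 0xcb3c
mode (2b) val=2 bits=0x2 at bit 0: 0xcb3e
word = 0xcb3e → big-endian bytes:
  [0]=0xcb  [1]=0x3e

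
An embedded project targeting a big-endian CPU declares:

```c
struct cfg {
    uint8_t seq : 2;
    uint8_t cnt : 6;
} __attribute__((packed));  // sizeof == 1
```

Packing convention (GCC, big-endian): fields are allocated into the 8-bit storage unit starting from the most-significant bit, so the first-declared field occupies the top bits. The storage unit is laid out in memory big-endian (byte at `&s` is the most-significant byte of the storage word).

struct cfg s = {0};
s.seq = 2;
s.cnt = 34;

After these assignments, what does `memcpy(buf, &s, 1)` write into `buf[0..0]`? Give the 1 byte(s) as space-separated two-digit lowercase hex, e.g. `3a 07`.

seq:2 = 2 → 0x2 << 6 → word 0x80
cnt:6 = 34 → 0x22 << 0 → word 0xa2
word = 0xa2 → big-endian bytes:
  [0]=0xa2

a2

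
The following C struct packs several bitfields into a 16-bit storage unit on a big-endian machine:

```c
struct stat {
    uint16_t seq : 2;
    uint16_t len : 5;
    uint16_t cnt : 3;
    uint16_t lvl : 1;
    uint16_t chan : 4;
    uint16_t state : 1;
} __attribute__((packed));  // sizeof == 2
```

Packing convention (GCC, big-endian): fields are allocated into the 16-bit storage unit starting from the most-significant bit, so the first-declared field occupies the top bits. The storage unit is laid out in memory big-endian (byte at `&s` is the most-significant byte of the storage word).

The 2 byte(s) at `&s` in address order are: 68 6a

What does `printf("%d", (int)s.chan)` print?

5

[0]=0x68 [1]=0x6a (big-endian) → word 0x686a
seq [14+:2] = (word>>14) & 0x3 = 1
len [9+:5] = (word>>9) & 0x1f = 20
cnt [6+:3] = (word>>6) & 0x7 = 1
lvl [5+:1] = (word>>5) & 0x1 = 1
chan [1+:4] = (word>>1) & 0xf = 5  ←
state [0+:1] = (word>>0) & 0x1 = 0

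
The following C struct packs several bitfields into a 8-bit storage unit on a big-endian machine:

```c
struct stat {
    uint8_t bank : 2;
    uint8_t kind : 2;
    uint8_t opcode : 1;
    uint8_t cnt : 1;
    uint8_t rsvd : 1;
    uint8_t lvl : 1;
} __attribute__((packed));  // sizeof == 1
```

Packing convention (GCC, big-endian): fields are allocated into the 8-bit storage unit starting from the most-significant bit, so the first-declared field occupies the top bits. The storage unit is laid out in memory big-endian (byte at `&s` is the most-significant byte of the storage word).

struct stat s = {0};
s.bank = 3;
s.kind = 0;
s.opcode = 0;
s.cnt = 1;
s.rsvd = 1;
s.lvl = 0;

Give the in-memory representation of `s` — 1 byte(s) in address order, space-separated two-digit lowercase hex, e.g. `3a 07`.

[6+:2] bank=3 & 0x3 = 0x3; word=0xc0
[4+:2] kind=0 & 0x3 = 0x0; word=0xc0
[3+:1] opcode=0 & 0x1 = 0x0; word=0xc0
[2+:1] cnt=1 & 0x1 = 0x1; word=0xc4
[1+:1] rsvd=1 & 0x1 = 0x1; word=0xc6
[0+:1] lvl=0 & 0x1 = 0x0; word=0xc6
word = 0xc6 → big-endian bytes:
  [0]=0xc6

c6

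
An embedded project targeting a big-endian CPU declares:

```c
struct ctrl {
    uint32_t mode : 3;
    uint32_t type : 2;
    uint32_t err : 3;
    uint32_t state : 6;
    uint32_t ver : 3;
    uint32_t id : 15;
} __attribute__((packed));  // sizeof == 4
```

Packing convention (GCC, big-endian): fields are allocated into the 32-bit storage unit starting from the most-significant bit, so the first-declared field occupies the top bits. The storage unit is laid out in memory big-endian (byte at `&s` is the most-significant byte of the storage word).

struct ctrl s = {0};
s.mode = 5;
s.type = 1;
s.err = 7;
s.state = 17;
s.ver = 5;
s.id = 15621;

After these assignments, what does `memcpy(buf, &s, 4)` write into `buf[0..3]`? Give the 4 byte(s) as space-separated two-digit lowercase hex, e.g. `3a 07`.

af 46 bd 05

mode (3b) val=5 bits=0x5 at bit 29: 0xa0000000
type (2b) val=1 bits=0x1 at bit 27: 0xa8000000
err (3b) val=7 bits=0x7 at bit 24: 0xaf000000
state (6b) val=17 bits=0x11 at bit 18: 0xaf440000
ver (3b) val=5 bits=0x5 at bit 15: 0xaf468000
id (15b) val=15621 bits=0x3d05 at bit 0: 0xaf46bd05
word = 0xaf46bd05 → big-endian bytes:
  [0]=0xaf  [1]=0x46  [2]=0xbd  [3]=0x05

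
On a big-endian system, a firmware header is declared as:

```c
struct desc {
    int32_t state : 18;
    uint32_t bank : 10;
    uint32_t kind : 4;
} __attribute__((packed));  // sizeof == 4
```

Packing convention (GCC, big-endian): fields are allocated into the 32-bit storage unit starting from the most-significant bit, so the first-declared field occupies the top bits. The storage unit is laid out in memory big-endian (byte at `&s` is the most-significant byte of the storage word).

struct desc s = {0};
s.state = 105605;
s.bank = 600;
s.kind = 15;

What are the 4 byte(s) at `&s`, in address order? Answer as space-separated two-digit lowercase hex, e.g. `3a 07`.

state:18 = 105605 → 0x19c85 << 14 → word 0x67214000
bank:10 = 600 → 0x258 << 4 → word 0x67216580
kind:4 = 15 → 0xf << 0 → word 0x6721658f
word = 0x6721658f → big-endian bytes:
  [0]=0x67  [1]=0x21  [2]=0x65  [3]=0x8f

67 21 65 8f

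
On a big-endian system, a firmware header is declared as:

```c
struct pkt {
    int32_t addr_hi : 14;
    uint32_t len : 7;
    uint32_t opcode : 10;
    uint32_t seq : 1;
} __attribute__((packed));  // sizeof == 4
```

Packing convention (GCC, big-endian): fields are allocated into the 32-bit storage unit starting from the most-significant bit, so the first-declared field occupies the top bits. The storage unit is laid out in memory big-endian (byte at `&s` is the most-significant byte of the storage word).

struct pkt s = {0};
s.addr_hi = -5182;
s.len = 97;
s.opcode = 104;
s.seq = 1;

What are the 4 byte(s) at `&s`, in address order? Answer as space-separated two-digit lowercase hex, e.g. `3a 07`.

addr_hi (14b) val=-5182 bits=0x2bc2 at bit 18: 0xaf080000
len (7b) val=97 bits=0x61 at bit 11: 0xaf0b0800
opcode (10b) val=104 bits=0x68 at bit 1: 0xaf0b08d0
seq (1b) val=1 bits=0x1 at bit 0: 0xaf0b08d1
word = 0xaf0b08d1 → big-endian bytes:
  [0]=0xaf  [1]=0x0b  [2]=0x08  [3]=0xd1

af 0b 08 d1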